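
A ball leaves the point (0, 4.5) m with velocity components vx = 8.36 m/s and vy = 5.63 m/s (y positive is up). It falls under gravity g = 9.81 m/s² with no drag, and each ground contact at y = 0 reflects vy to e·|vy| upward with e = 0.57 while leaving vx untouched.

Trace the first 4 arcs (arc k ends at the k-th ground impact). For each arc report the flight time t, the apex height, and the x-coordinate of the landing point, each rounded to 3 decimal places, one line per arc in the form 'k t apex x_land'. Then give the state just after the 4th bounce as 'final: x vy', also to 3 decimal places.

Arc 1: start y=4.500, vy=5.630 → t=1.691, apex=6.116, x_land=14.133, impact vy=-10.954
  bounce: vy ← 0.57·10.954 = 6.244
Arc 2: start y=0.000, vy=6.244 → t=1.273, apex=1.987, x_land=24.774, impact vy=-6.244
  bounce: vy ← 0.57·6.244 = 3.559
Arc 3: start y=0.000, vy=3.559 → t=0.726, apex=0.646, x_land=30.840, impact vy=-3.559
  bounce: vy ← 0.57·3.559 = 2.029
Arc 4: start y=0.000, vy=2.029 → t=0.414, apex=0.210, x_land=34.297, impact vy=-2.029
  bounce: vy ← 0.57·2.029 = 1.156

1 1.691 6.116 14.133
2 1.273 1.987 24.774
3 0.726 0.646 30.840
4 0.414 0.210 34.297
final: 34.297 1.156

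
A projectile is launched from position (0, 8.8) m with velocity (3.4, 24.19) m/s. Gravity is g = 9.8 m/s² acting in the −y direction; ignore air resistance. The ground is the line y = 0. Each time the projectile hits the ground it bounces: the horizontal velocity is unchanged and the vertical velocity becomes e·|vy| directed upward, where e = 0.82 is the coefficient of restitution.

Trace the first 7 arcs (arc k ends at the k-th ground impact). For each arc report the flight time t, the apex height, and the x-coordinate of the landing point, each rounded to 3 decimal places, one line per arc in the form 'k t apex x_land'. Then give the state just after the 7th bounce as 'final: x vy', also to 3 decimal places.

1 5.277 38.655 17.942
2 4.606 25.992 33.603
3 3.777 17.477 46.446
4 3.097 11.751 56.976
5 2.540 7.902 65.611
6 2.083 5.313 72.692
7 1.708 3.572 78.498
final: 78.498 6.862

Arc 1: start y=8.800, vy=24.190 → t=5.277, apex=38.655, x_land=17.942, impact vy=-27.525
  bounce: vy ← 0.82·27.525 = 22.571
Arc 2: start y=0.000, vy=22.571 → t=4.606, apex=25.992, x_land=33.603, impact vy=-22.571
  bounce: vy ← 0.82·22.571 = 18.508
Arc 3: start y=0.000, vy=18.508 → t=3.777, apex=17.477, x_land=46.446, impact vy=-18.508
  bounce: vy ← 0.82·18.508 = 15.177
Arc 4: start y=0.000, vy=15.177 → t=3.097, apex=11.751, x_land=56.976, impact vy=-15.177
  bounce: vy ← 0.82·15.177 = 12.445
Arc 5: start y=0.000, vy=12.445 → t=2.540, apex=7.902, x_land=65.611, impact vy=-12.445
  bounce: vy ← 0.82·12.445 = 10.205
Arc 6: start y=0.000, vy=10.205 → t=2.083, apex=5.313, x_land=72.692, impact vy=-10.205
  bounce: vy ← 0.82·10.205 = 8.368
Arc 7: start y=0.000, vy=8.368 → t=1.708, apex=3.572, x_land=78.498, impact vy=-8.368
  bounce: vy ← 0.82·8.368 = 6.862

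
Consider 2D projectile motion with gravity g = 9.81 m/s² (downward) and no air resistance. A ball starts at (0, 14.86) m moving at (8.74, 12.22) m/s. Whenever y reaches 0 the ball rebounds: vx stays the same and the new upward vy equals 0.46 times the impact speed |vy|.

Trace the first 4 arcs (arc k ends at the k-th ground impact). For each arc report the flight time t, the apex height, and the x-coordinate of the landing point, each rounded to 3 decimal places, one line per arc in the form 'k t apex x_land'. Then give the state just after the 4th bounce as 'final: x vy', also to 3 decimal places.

1 3.386 22.471 29.594
2 1.969 4.755 46.805
3 0.906 1.006 54.721
4 0.417 0.213 58.363
final: 58.363 0.940

Arc 1: start y=14.860, vy=12.220 → t=3.386, apex=22.471, x_land=29.594, impact vy=-20.997
  bounce: vy ← 0.46·20.997 = 9.659
Arc 2: start y=0.000, vy=9.659 → t=1.969, apex=4.755, x_land=46.805, impact vy=-9.659
  bounce: vy ← 0.46·9.659 = 4.443
Arc 3: start y=0.000, vy=4.443 → t=0.906, apex=1.006, x_land=54.721, impact vy=-4.443
  bounce: vy ← 0.46·4.443 = 2.044
Arc 4: start y=0.000, vy=2.044 → t=0.417, apex=0.213, x_land=58.363, impact vy=-2.044
  bounce: vy ← 0.46·2.044 = 0.940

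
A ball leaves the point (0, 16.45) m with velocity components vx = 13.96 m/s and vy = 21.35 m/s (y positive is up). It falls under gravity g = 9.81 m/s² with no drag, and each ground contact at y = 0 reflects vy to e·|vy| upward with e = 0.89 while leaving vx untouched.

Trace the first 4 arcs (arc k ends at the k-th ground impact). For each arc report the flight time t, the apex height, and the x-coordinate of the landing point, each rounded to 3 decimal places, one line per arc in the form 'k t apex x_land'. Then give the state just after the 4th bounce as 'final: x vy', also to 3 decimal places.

1 5.021 39.683 70.089
2 5.063 31.433 140.767
3 4.506 24.898 203.671
4 4.010 19.721 259.655
final: 259.655 17.507

Arc 1: start y=16.450, vy=21.350 → t=5.021, apex=39.683, x_land=70.089, impact vy=-27.903
  bounce: vy ← 0.89·27.903 = 24.834
Arc 2: start y=0.000, vy=24.834 → t=5.063, apex=31.433, x_land=140.767, impact vy=-24.834
  bounce: vy ← 0.89·24.834 = 22.102
Arc 3: start y=0.000, vy=22.102 → t=4.506, apex=24.898, x_land=203.671, impact vy=-22.102
  bounce: vy ← 0.89·22.102 = 19.671
Arc 4: start y=0.000, vy=19.671 → t=4.010, apex=19.721, x_land=259.655, impact vy=-19.671
  bounce: vy ← 0.89·19.671 = 17.507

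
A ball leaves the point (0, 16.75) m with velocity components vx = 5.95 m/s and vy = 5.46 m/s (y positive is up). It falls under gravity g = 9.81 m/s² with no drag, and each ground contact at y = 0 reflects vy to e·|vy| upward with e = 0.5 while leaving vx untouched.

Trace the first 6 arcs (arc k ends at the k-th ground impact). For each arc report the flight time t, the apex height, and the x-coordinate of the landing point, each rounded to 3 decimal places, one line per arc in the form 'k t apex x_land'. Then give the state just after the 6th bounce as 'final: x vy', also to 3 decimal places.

1 2.487 18.269 14.795
2 1.930 4.567 26.278
3 0.965 1.142 32.019
4 0.482 0.285 34.890
5 0.241 0.071 36.326
6 0.121 0.018 37.043
final: 37.043 0.296

Arc 1: start y=16.750, vy=5.460 → t=2.487, apex=18.269, x_land=14.795, impact vy=-18.933
  bounce: vy ← 0.5·18.933 = 9.466
Arc 2: start y=0.000, vy=9.466 → t=1.930, apex=4.567, x_land=26.278, impact vy=-9.466
  bounce: vy ← 0.5·9.466 = 4.733
Arc 3: start y=0.000, vy=4.733 → t=0.965, apex=1.142, x_land=32.019, impact vy=-4.733
  bounce: vy ← 0.5·4.733 = 2.367
Arc 4: start y=0.000, vy=2.367 → t=0.482, apex=0.285, x_land=34.890, impact vy=-2.367
  bounce: vy ← 0.5·2.367 = 1.183
Arc 5: start y=0.000, vy=1.183 → t=0.241, apex=0.071, x_land=36.326, impact vy=-1.183
  bounce: vy ← 0.5·1.183 = 0.592
Arc 6: start y=0.000, vy=0.592 → t=0.121, apex=0.018, x_land=37.043, impact vy=-0.592
  bounce: vy ← 0.5·0.592 = 0.296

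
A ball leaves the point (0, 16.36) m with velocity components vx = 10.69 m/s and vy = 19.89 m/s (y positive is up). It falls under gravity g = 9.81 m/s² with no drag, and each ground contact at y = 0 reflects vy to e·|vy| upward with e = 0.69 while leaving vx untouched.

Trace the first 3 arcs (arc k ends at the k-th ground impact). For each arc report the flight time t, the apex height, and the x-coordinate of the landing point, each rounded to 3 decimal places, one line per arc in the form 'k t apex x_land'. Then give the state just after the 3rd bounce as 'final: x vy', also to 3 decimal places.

1 4.756 36.524 50.845
2 3.766 17.389 91.100
3 2.598 8.279 118.877
final: 118.877 8.794

Arc 1: start y=16.360, vy=19.890 → t=4.756, apex=36.524, x_land=50.845, impact vy=-26.769
  bounce: vy ← 0.69·26.769 = 18.471
Arc 2: start y=0.000, vy=18.471 → t=3.766, apex=17.389, x_land=91.100, impact vy=-18.471
  bounce: vy ← 0.69·18.471 = 12.745
Arc 3: start y=0.000, vy=12.745 → t=2.598, apex=8.279, x_land=118.877, impact vy=-12.745
  bounce: vy ← 0.69·12.745 = 8.794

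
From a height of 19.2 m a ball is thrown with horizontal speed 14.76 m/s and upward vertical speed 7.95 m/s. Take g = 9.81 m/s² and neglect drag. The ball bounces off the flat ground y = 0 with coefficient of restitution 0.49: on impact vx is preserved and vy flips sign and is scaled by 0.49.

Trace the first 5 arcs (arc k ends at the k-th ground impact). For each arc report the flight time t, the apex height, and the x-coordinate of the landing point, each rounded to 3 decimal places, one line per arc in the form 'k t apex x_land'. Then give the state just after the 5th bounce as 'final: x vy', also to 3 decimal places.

1 2.948 22.421 43.519
2 2.095 5.383 74.445
3 1.027 1.293 89.598
4 0.503 0.310 97.024
5 0.247 0.075 100.662
final: 100.662 0.592

Arc 1: start y=19.200, vy=7.950 → t=2.948, apex=22.421, x_land=43.519, impact vy=-20.974
  bounce: vy ← 0.49·20.974 = 10.277
Arc 2: start y=0.000, vy=10.277 → t=2.095, apex=5.383, x_land=74.445, impact vy=-10.277
  bounce: vy ← 0.49·10.277 = 5.036
Arc 3: start y=0.000, vy=5.036 → t=1.027, apex=1.293, x_land=89.598, impact vy=-5.036
  bounce: vy ← 0.49·5.036 = 2.468
Arc 4: start y=0.000, vy=2.468 → t=0.503, apex=0.310, x_land=97.024, impact vy=-2.468
  bounce: vy ← 0.49·2.468 = 1.209
Arc 5: start y=0.000, vy=1.209 → t=0.247, apex=0.075, x_land=100.662, impact vy=-1.209
  bounce: vy ← 0.49·1.209 = 0.592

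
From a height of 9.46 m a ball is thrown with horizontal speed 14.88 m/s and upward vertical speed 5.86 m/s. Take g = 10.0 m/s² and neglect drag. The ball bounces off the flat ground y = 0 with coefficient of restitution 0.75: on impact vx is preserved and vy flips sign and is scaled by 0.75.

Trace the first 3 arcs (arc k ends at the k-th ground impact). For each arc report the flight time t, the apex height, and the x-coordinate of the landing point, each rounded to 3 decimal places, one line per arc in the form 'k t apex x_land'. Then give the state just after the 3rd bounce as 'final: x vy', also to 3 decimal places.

Arc 1: start y=9.460, vy=5.860 → t=2.081, apex=11.177, x_land=30.967, impact vy=-14.951
  bounce: vy ← 0.75·14.951 = 11.213
Arc 2: start y=0.000, vy=11.213 → t=2.243, apex=6.287, x_land=64.338, impact vy=-11.213
  bounce: vy ← 0.75·11.213 = 8.410
Arc 3: start y=0.000, vy=8.410 → t=1.682, apex=3.536, x_land=89.367, impact vy=-8.410
  bounce: vy ← 0.75·8.410 = 6.308

1 2.081 11.177 30.967
2 2.243 6.287 64.338
3 1.682 3.536 89.367
final: 89.367 6.308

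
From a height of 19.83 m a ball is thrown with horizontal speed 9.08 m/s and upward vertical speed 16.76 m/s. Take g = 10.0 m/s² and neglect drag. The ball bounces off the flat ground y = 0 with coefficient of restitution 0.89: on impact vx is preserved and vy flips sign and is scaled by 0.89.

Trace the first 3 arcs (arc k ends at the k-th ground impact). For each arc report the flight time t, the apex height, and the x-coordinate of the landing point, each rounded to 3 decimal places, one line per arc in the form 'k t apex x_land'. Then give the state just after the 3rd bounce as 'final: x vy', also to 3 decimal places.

1 4.279 33.875 38.852
2 4.633 26.832 80.921
3 4.123 21.254 118.362
final: 118.362 18.349

Arc 1: start y=19.830, vy=16.760 → t=4.279, apex=33.875, x_land=38.852, impact vy=-26.029
  bounce: vy ← 0.89·26.029 = 23.166
Arc 2: start y=0.000, vy=23.166 → t=4.633, apex=26.832, x_land=80.921, impact vy=-23.166
  bounce: vy ← 0.89·23.166 = 20.617
Arc 3: start y=0.000, vy=20.617 → t=4.123, apex=21.254, x_land=118.362, impact vy=-20.617
  bounce: vy ← 0.89·20.617 = 18.349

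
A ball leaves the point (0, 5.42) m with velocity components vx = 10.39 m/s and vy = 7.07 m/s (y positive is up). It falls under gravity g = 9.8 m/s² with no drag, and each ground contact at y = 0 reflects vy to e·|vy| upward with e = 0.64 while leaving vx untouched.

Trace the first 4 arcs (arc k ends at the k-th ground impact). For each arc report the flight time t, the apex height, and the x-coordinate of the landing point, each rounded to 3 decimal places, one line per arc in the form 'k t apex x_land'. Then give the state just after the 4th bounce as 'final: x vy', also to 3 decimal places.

1 1.997 7.970 20.747
2 1.632 3.265 37.708
3 1.045 1.337 48.564
4 0.669 0.548 55.511
final: 55.511 2.097

Arc 1: start y=5.420, vy=7.070 → t=1.997, apex=7.970, x_land=20.747, impact vy=-12.499
  bounce: vy ← 0.64·12.499 = 7.999
Arc 2: start y=0.000, vy=7.999 → t=1.632, apex=3.265, x_land=37.708, impact vy=-7.999
  bounce: vy ← 0.64·7.999 = 5.119
Arc 3: start y=0.000, vy=5.119 → t=1.045, apex=1.337, x_land=48.564, impact vy=-5.119
  bounce: vy ← 0.64·5.119 = 3.276
Arc 4: start y=0.000, vy=3.276 → t=0.669, apex=0.548, x_land=55.511, impact vy=-3.276
  bounce: vy ← 0.64·3.276 = 2.097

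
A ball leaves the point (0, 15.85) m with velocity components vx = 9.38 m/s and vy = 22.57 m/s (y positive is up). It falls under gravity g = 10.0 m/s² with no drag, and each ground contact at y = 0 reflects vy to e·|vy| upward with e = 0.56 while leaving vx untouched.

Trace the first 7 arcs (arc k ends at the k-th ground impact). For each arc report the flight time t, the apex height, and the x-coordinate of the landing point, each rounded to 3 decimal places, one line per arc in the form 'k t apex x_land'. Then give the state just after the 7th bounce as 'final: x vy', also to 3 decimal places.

Arc 1: start y=15.850, vy=22.570 → t=5.132, apex=41.320, x_land=48.136, impact vy=-28.747
  bounce: vy ← 0.56·28.747 = 16.098
Arc 2: start y=0.000, vy=16.098 → t=3.220, apex=12.958, x_land=78.336, impact vy=-16.098
  bounce: vy ← 0.56·16.098 = 9.015
Arc 3: start y=0.000, vy=9.015 → t=1.803, apex=4.064, x_land=95.249, impact vy=-9.015
  bounce: vy ← 0.56·9.015 = 5.048
Arc 4: start y=0.000, vy=5.048 → t=1.010, apex=1.274, x_land=104.720, impact vy=-5.048
  bounce: vy ← 0.56·5.048 = 2.827
Arc 5: start y=0.000, vy=2.827 → t=0.565, apex=0.400, x_land=110.023, impact vy=-2.827
  bounce: vy ← 0.56·2.827 = 1.583
Arc 6: start y=0.000, vy=1.583 → t=0.317, apex=0.125, x_land=112.993, impact vy=-1.583
  bounce: vy ← 0.56·1.583 = 0.887
Arc 7: start y=0.000, vy=0.887 → t=0.177, apex=0.039, x_land=114.657, impact vy=-0.887
  bounce: vy ← 0.56·0.887 = 0.496

1 5.132 41.320 48.136
2 3.220 12.958 78.336
3 1.803 4.064 95.249
4 1.010 1.274 104.720
5 0.565 0.400 110.023
6 0.317 0.125 112.993
7 0.177 0.039 114.657
final: 114.657 0.496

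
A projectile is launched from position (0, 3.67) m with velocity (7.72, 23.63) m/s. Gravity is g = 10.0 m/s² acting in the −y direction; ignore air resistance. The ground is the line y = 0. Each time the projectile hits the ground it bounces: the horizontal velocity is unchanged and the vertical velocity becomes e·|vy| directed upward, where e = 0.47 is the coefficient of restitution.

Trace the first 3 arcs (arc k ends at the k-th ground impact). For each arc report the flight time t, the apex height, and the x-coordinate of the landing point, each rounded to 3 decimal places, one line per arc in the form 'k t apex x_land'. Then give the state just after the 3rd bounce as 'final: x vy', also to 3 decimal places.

Arc 1: start y=3.670, vy=23.630 → t=4.877, apex=31.589, x_land=37.647, impact vy=-25.135
  bounce: vy ← 0.47·25.135 = 11.814
Arc 2: start y=0.000, vy=11.814 → t=2.363, apex=6.978, x_land=55.887, impact vy=-11.814
  bounce: vy ← 0.47·11.814 = 5.552
Arc 3: start y=0.000, vy=5.552 → t=1.110, apex=1.541, x_land=64.460, impact vy=-5.552
  bounce: vy ← 0.47·5.552 = 2.610

1 4.877 31.589 37.647
2 2.363 6.978 55.887
3 1.110 1.541 64.460
final: 64.460 2.610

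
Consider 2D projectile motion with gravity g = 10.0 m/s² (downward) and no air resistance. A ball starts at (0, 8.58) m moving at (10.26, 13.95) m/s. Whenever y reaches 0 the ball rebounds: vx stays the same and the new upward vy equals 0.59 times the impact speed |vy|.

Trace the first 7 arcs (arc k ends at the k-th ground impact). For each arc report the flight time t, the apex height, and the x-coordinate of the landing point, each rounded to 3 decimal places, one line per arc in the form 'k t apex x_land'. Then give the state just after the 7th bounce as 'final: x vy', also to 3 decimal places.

Arc 1: start y=8.580, vy=13.950 → t=3.309, apex=18.310, x_land=33.947, impact vy=-19.136
  bounce: vy ← 0.59·19.136 = 11.290
Arc 2: start y=0.000, vy=11.290 → t=2.258, apex=6.374, x_land=57.115, impact vy=-11.290
  bounce: vy ← 0.59·11.290 = 6.661
Arc 3: start y=0.000, vy=6.661 → t=1.332, apex=2.219, x_land=70.784, impact vy=-6.661
  bounce: vy ← 0.59·6.661 = 3.930
Arc 4: start y=0.000, vy=3.930 → t=0.786, apex=0.772, x_land=78.849, impact vy=-3.930
  bounce: vy ← 0.59·3.930 = 2.319
Arc 5: start y=0.000, vy=2.319 → t=0.464, apex=0.269, x_land=83.607, impact vy=-2.319
  bounce: vy ← 0.59·2.319 = 1.368
Arc 6: start y=0.000, vy=1.368 → t=0.274, apex=0.094, x_land=86.414, impact vy=-1.368
  bounce: vy ← 0.59·1.368 = 0.807
Arc 7: start y=0.000, vy=0.807 → t=0.161, apex=0.033, x_land=88.071, impact vy=-0.807
  bounce: vy ← 0.59·0.807 = 0.476

1 3.309 18.310 33.947
2 2.258 6.374 57.115
3 1.332 2.219 70.784
4 0.786 0.772 78.849
5 0.464 0.269 83.607
6 0.274 0.094 86.414
7 0.161 0.033 88.071
final: 88.071 0.476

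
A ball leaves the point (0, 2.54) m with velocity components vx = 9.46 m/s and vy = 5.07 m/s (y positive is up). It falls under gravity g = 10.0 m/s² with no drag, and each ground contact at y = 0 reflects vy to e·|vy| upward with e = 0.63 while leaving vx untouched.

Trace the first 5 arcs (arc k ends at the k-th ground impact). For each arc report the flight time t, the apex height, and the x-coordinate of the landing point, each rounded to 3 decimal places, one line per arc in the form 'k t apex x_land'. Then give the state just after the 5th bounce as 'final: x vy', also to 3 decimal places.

Arc 1: start y=2.540, vy=5.070 → t=1.382, apex=3.825, x_land=13.071, impact vy=-8.747
  bounce: vy ← 0.63·8.747 = 5.510
Arc 2: start y=0.000, vy=5.510 → t=1.102, apex=1.518, x_land=23.496, impact vy=-5.510
  bounce: vy ← 0.63·5.510 = 3.472
Arc 3: start y=0.000, vy=3.472 → t=0.694, apex=0.603, x_land=30.065, impact vy=-3.472
  bounce: vy ← 0.63·3.472 = 2.187
Arc 4: start y=0.000, vy=2.187 → t=0.437, apex=0.239, x_land=34.203, impact vy=-2.187
  bounce: vy ← 0.63·2.187 = 1.378
Arc 5: start y=0.000, vy=1.378 → t=0.276, apex=0.095, x_land=36.809, impact vy=-1.378
  bounce: vy ← 0.63·1.378 = 0.868

1 1.382 3.825 13.071
2 1.102 1.518 23.496
3 0.694 0.603 30.065
4 0.437 0.239 34.203
5 0.276 0.095 36.809
final: 36.809 0.868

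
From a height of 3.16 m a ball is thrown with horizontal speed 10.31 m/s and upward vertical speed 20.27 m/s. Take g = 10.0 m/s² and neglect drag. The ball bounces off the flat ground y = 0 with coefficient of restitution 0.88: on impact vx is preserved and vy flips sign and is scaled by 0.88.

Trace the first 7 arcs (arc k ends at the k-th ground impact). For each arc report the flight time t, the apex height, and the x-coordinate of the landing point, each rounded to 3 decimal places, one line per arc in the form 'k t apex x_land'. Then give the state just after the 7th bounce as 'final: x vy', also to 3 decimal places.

1 4.204 23.704 43.347
2 3.832 18.356 82.855
3 3.372 14.215 117.623
4 2.968 11.008 148.219
5 2.611 8.525 175.143
6 2.298 6.601 198.836
7 2.022 5.112 219.686
final: 219.686 8.898

Arc 1: start y=3.160, vy=20.270 → t=4.204, apex=23.704, x_land=43.347, impact vy=-21.773
  bounce: vy ← 0.88·21.773 = 19.160
Arc 2: start y=0.000, vy=19.160 → t=3.832, apex=18.356, x_land=82.855, impact vy=-19.160
  bounce: vy ← 0.88·19.160 = 16.861
Arc 3: start y=0.000, vy=16.861 → t=3.372, apex=14.215, x_land=117.623, impact vy=-16.861
  bounce: vy ← 0.88·16.861 = 14.838
Arc 4: start y=0.000, vy=14.838 → t=2.968, apex=11.008, x_land=148.219, impact vy=-14.838
  bounce: vy ← 0.88·14.838 = 13.057
Arc 5: start y=0.000, vy=13.057 → t=2.611, apex=8.525, x_land=175.143, impact vy=-13.057
  bounce: vy ← 0.88·13.057 = 11.490
Arc 6: start y=0.000, vy=11.490 → t=2.298, apex=6.601, x_land=198.836, impact vy=-11.490
  bounce: vy ← 0.88·11.490 = 10.112
Arc 7: start y=0.000, vy=10.112 → t=2.022, apex=5.112, x_land=219.686, impact vy=-10.112
  bounce: vy ← 0.88·10.112 = 8.898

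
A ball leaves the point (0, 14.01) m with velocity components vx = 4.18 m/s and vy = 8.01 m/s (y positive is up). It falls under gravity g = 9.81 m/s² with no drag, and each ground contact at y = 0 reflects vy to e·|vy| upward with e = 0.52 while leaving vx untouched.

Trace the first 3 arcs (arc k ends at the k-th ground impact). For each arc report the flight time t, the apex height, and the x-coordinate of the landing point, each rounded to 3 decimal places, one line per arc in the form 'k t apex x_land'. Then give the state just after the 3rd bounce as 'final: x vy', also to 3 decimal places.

Arc 1: start y=14.010, vy=8.010 → t=2.693, apex=17.280, x_land=11.259, impact vy=-18.413
  bounce: vy ← 0.52·18.413 = 9.575
Arc 2: start y=0.000, vy=9.575 → t=1.952, apex=4.673, x_land=19.418, impact vy=-9.575
  bounce: vy ← 0.52·9.575 = 4.979
Arc 3: start y=0.000, vy=4.979 → t=1.015, apex=1.263, x_land=23.661, impact vy=-4.979
  bounce: vy ← 0.52·4.979 = 2.589

1 2.693 17.280 11.259
2 1.952 4.673 19.418
3 1.015 1.263 23.661
final: 23.661 2.589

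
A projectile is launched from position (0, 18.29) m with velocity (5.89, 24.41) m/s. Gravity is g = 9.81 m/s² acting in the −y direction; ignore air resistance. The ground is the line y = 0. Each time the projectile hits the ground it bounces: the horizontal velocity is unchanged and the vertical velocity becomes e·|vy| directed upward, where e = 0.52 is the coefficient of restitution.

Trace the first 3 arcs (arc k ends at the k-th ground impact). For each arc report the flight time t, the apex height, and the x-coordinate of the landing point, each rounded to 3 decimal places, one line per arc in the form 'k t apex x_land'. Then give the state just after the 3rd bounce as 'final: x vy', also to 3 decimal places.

Arc 1: start y=18.290, vy=24.410 → t=5.638, apex=48.659, x_land=33.207, impact vy=-30.898
  bounce: vy ← 0.52·30.898 = 16.067
Arc 2: start y=0.000, vy=16.067 → t=3.276, apex=13.158, x_land=52.501, impact vy=-16.067
  bounce: vy ← 0.52·16.067 = 8.355
Arc 3: start y=0.000, vy=8.355 → t=1.703, apex=3.558, x_land=62.534, impact vy=-8.355
  bounce: vy ← 0.52·8.355 = 4.345

1 5.638 48.659 33.207
2 3.276 13.158 52.501
3 1.703 3.558 62.534
final: 62.534 4.345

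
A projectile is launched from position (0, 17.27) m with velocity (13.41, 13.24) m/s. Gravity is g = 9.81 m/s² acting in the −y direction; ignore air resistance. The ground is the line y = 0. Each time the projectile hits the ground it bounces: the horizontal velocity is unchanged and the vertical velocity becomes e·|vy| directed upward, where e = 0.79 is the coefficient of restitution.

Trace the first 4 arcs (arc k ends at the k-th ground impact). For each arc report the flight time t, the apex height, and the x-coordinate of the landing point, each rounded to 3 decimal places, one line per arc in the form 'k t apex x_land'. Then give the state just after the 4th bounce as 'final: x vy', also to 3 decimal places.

1 3.661 26.205 49.094
2 3.652 16.354 98.067
3 2.885 10.207 136.756
4 2.279 6.370 167.320
final: 167.320 8.832

Arc 1: start y=17.270, vy=13.240 → t=3.661, apex=26.205, x_land=49.094, impact vy=-22.675
  bounce: vy ← 0.79·22.675 = 17.913
Arc 2: start y=0.000, vy=17.913 → t=3.652, apex=16.354, x_land=98.067, impact vy=-17.913
  bounce: vy ← 0.79·17.913 = 14.151
Arc 3: start y=0.000, vy=14.151 → t=2.885, apex=10.207, x_land=136.756, impact vy=-14.151
  bounce: vy ← 0.79·14.151 = 11.179
Arc 4: start y=0.000, vy=11.179 → t=2.279, apex=6.370, x_land=167.320, impact vy=-11.179
  bounce: vy ← 0.79·11.179 = 8.832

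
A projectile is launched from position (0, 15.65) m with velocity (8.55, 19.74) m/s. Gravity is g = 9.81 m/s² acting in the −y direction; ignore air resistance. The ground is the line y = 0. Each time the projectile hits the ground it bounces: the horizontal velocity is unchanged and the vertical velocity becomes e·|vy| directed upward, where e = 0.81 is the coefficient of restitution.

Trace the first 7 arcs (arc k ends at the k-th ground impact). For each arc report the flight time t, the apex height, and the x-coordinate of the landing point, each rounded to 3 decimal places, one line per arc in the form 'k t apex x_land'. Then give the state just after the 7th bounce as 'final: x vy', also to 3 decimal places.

Arc 1: start y=15.650, vy=19.740 → t=4.703, apex=35.511, x_land=40.210, impact vy=-26.395
  bounce: vy ← 0.81·26.395 = 21.380
Arc 2: start y=0.000, vy=21.380 → t=4.359, apex=23.299, x_land=77.478, impact vy=-21.380
  bounce: vy ← 0.81·21.380 = 17.318
Arc 3: start y=0.000, vy=17.318 → t=3.531, apex=15.286, x_land=107.666, impact vy=-17.318
  bounce: vy ← 0.81·17.318 = 14.028
Arc 4: start y=0.000, vy=14.028 → t=2.860, apex=10.029, x_land=132.118, impact vy=-14.028
  bounce: vy ← 0.81·14.028 = 11.362
Arc 5: start y=0.000, vy=11.362 → t=2.316, apex=6.580, x_land=151.924, impact vy=-11.362
  bounce: vy ← 0.81·11.362 = 9.204
Arc 6: start y=0.000, vy=9.204 → t=1.876, apex=4.317, x_land=167.966, impact vy=-9.204
  bounce: vy ← 0.81·9.204 = 7.455
Arc 7: start y=0.000, vy=7.455 → t=1.520, apex=2.833, x_land=180.961, impact vy=-7.455
  bounce: vy ← 0.81·7.455 = 6.038

1 4.703 35.511 40.210
2 4.359 23.299 77.478
3 3.531 15.286 107.666
4 2.860 10.029 132.118
5 2.316 6.580 151.924
6 1.876 4.317 167.966
7 1.520 2.833 180.961
final: 180.961 6.038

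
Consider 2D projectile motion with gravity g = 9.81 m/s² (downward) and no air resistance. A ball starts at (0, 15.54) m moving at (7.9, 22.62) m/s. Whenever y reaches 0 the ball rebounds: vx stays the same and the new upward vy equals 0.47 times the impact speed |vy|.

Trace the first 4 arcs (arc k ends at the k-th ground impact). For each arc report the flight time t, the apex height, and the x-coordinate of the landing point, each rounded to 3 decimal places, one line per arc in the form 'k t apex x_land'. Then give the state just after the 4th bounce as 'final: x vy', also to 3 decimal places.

Arc 1: start y=15.540, vy=22.620 → t=5.219, apex=41.619, x_land=41.228, impact vy=-28.575
  bounce: vy ← 0.47·28.575 = 13.430
Arc 2: start y=0.000, vy=13.430 → t=2.738, apex=9.194, x_land=62.859, impact vy=-13.430
  bounce: vy ← 0.47·13.430 = 6.312
Arc 3: start y=0.000, vy=6.312 → t=1.287, apex=2.031, x_land=73.026, impact vy=-6.312
  bounce: vy ← 0.47·6.312 = 2.967
Arc 4: start y=0.000, vy=2.967 → t=0.605, apex=0.449, x_land=77.804, impact vy=-2.967
  bounce: vy ← 0.47·2.967 = 1.394

1 5.219 41.619 41.228
2 2.738 9.194 62.859
3 1.287 2.031 73.026
4 0.605 0.449 77.804
final: 77.804 1.394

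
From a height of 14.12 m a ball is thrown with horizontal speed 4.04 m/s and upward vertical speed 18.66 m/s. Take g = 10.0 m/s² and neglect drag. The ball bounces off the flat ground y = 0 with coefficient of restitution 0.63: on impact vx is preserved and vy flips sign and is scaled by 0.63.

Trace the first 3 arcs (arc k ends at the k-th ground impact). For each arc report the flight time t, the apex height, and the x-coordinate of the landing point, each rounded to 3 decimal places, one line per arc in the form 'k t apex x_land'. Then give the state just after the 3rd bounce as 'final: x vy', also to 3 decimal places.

Arc 1: start y=14.120, vy=18.660 → t=4.377, apex=31.530, x_land=17.684, impact vy=-25.112
  bounce: vy ← 0.63·25.112 = 15.820
Arc 2: start y=0.000, vy=15.820 → t=3.164, apex=12.514, x_land=30.467, impact vy=-15.820
  bounce: vy ← 0.63·15.820 = 9.967
Arc 3: start y=0.000, vy=9.967 → t=1.993, apex=4.967, x_land=38.520, impact vy=-9.967
  bounce: vy ← 0.63·9.967 = 6.279

1 4.377 31.530 17.684
2 3.164 12.514 30.467
3 1.993 4.967 38.520
final: 38.520 6.279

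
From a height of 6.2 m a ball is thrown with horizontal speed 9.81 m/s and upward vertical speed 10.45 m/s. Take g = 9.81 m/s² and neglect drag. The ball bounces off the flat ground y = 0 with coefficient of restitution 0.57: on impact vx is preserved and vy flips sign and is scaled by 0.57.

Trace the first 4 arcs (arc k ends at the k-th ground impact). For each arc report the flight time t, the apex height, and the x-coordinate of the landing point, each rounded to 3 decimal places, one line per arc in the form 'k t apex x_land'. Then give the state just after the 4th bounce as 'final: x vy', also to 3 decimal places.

Arc 1: start y=6.200, vy=10.450 → t=2.614, apex=11.766, x_land=25.644, impact vy=-15.194
  bounce: vy ← 0.57·15.194 = 8.660
Arc 2: start y=0.000, vy=8.660 → t=1.766, apex=3.823, x_land=42.964, impact vy=-8.660
  bounce: vy ← 0.57·8.660 = 4.936
Arc 3: start y=0.000, vy=4.936 → t=1.006, apex=1.242, x_land=52.837, impact vy=-4.936
  bounce: vy ← 0.57·4.936 = 2.814
Arc 4: start y=0.000, vy=2.814 → t=0.574, apex=0.404, x_land=58.465, impact vy=-2.814
  bounce: vy ← 0.57·2.814 = 1.604

1 2.614 11.766 25.644
2 1.766 3.823 42.964
3 1.006 1.242 52.837
4 0.574 0.404 58.465
final: 58.465 1.604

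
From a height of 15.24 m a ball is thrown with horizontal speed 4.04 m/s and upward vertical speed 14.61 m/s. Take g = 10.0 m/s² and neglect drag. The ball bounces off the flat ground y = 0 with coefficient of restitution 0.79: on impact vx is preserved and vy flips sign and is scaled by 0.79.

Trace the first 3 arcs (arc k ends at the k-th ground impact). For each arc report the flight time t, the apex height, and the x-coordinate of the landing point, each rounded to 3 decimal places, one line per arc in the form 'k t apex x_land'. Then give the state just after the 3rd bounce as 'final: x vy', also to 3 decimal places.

Arc 1: start y=15.240, vy=14.610 → t=3.738, apex=25.913, x_land=15.100, impact vy=-22.765
  bounce: vy ← 0.79·22.765 = 17.984
Arc 2: start y=0.000, vy=17.984 → t=3.597, apex=16.172, x_land=29.631, impact vy=-17.984
  bounce: vy ← 0.79·17.984 = 14.208
Arc 3: start y=0.000, vy=14.208 → t=2.842, apex=10.093, x_land=41.111, impact vy=-14.208
  bounce: vy ← 0.79·14.208 = 11.224

1 3.738 25.913 15.100
2 3.597 16.172 29.631
3 2.842 10.093 41.111
final: 41.111 11.224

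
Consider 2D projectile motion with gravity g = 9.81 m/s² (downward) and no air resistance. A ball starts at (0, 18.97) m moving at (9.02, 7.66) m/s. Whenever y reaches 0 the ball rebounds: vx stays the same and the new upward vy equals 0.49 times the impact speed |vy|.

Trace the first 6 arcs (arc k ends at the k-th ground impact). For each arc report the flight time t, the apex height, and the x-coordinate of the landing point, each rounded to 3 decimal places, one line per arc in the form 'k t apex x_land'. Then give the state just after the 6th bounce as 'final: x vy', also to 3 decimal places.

1 2.897 21.961 26.129
2 2.074 5.273 44.833
3 1.016 1.266 53.998
4 0.498 0.304 58.489
5 0.244 0.073 60.689
6 0.120 0.018 61.767
final: 61.767 0.287

Arc 1: start y=18.970, vy=7.660 → t=2.897, apex=21.961, x_land=26.129, impact vy=-20.757
  bounce: vy ← 0.49·20.757 = 10.171
Arc 2: start y=0.000, vy=10.171 → t=2.074, apex=5.273, x_land=44.833, impact vy=-10.171
  bounce: vy ← 0.49·10.171 = 4.984
Arc 3: start y=0.000, vy=4.984 → t=1.016, apex=1.266, x_land=53.998, impact vy=-4.984
  bounce: vy ← 0.49·4.984 = 2.442
Arc 4: start y=0.000, vy=2.442 → t=0.498, apex=0.304, x_land=58.489, impact vy=-2.442
  bounce: vy ← 0.49·2.442 = 1.197
Arc 5: start y=0.000, vy=1.197 → t=0.244, apex=0.073, x_land=60.689, impact vy=-1.197
  bounce: vy ← 0.49·1.197 = 0.586
Arc 6: start y=0.000, vy=0.586 → t=0.120, apex=0.018, x_land=61.767, impact vy=-0.586
  bounce: vy ← 0.49·0.586 = 0.287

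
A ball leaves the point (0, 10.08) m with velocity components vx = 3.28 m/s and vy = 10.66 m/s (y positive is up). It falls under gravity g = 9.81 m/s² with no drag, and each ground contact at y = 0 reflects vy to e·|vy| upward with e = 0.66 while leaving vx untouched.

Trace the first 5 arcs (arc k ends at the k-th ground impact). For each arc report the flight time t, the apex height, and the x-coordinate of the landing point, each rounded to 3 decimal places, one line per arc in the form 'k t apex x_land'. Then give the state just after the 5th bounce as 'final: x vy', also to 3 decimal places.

1 2.885 15.872 9.464
2 2.374 6.914 17.253
3 1.567 3.012 22.393
4 1.034 1.312 25.786
5 0.683 0.571 28.025
final: 28.025 2.210

Arc 1: start y=10.080, vy=10.660 → t=2.885, apex=15.872, x_land=9.464, impact vy=-17.647
  bounce: vy ← 0.66·17.647 = 11.647
Arc 2: start y=0.000, vy=11.647 → t=2.374, apex=6.914, x_land=17.253, impact vy=-11.647
  bounce: vy ← 0.66·11.647 = 7.687
Arc 3: start y=0.000, vy=7.687 → t=1.567, apex=3.012, x_land=22.393, impact vy=-7.687
  bounce: vy ← 0.66·7.687 = 5.073
Arc 4: start y=0.000, vy=5.073 → t=1.034, apex=1.312, x_land=25.786, impact vy=-5.073
  bounce: vy ← 0.66·5.073 = 3.348
Arc 5: start y=0.000, vy=3.348 → t=0.683, apex=0.571, x_land=28.025, impact vy=-3.348
  bounce: vy ← 0.66·3.348 = 2.210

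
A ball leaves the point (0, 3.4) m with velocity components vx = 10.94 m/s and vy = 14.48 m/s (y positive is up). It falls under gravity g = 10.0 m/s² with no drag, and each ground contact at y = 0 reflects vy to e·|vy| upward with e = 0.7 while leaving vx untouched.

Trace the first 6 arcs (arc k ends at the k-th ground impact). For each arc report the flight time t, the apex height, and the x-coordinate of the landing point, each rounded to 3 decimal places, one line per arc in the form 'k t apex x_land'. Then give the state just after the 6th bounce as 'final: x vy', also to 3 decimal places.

Arc 1: start y=3.400, vy=14.480 → t=3.114, apex=13.884, x_land=34.071, impact vy=-16.663
  bounce: vy ← 0.7·16.663 = 11.664
Arc 2: start y=0.000, vy=11.664 → t=2.333, apex=6.803, x_land=59.593, impact vy=-11.664
  bounce: vy ← 0.7·11.664 = 8.165
Arc 3: start y=0.000, vy=8.165 → t=1.633, apex=3.333, x_land=77.458, impact vy=-8.165
  bounce: vy ← 0.7·8.165 = 5.716
Arc 4: start y=0.000, vy=5.716 → t=1.143, apex=1.633, x_land=89.964, impact vy=-5.716
  bounce: vy ← 0.7·5.716 = 4.001
Arc 5: start y=0.000, vy=4.001 → t=0.800, apex=0.800, x_land=98.717, impact vy=-4.001
  bounce: vy ← 0.7·4.001 = 2.801
Arc 6: start y=0.000, vy=2.801 → t=0.560, apex=0.392, x_land=104.845, impact vy=-2.801
  bounce: vy ← 0.7·2.801 = 1.960

1 3.114 13.884 34.071
2 2.333 6.803 59.593
3 1.633 3.333 77.458
4 1.143 1.633 89.964
5 0.800 0.800 98.717
6 0.560 0.392 104.845
final: 104.845 1.960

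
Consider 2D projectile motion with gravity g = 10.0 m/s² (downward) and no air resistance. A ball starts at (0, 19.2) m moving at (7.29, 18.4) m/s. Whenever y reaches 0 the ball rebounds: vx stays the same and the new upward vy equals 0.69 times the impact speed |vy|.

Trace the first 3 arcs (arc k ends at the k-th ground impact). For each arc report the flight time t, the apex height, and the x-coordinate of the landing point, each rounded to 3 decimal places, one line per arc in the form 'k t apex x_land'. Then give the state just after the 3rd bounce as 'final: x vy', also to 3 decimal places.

1 4.528 36.128 33.009
2 3.710 17.201 60.052
3 2.560 8.189 78.711
final: 78.711 8.830

Arc 1: start y=19.200, vy=18.400 → t=4.528, apex=36.128, x_land=33.009, impact vy=-26.880
  bounce: vy ← 0.69·26.880 = 18.548
Arc 2: start y=0.000, vy=18.548 → t=3.710, apex=17.201, x_land=60.052, impact vy=-18.548
  bounce: vy ← 0.69·18.548 = 12.798
Arc 3: start y=0.000, vy=12.798 → t=2.560, apex=8.189, x_land=78.711, impact vy=-12.798
  bounce: vy ← 0.69·12.798 = 8.830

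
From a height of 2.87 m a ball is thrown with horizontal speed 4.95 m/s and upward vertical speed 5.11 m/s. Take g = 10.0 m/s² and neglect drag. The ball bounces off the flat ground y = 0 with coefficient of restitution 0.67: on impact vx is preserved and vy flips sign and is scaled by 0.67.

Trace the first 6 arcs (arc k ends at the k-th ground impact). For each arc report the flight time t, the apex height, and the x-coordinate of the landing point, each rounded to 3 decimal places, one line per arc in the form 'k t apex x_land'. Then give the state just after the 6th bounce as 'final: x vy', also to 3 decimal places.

1 1.425 4.176 7.053
2 1.225 1.874 13.115
3 0.820 0.841 17.176
4 0.550 0.378 19.897
5 0.368 0.170 21.720
6 0.247 0.076 22.941
final: 22.941 0.827

Arc 1: start y=2.870, vy=5.110 → t=1.425, apex=4.176, x_land=7.053, impact vy=-9.138
  bounce: vy ← 0.67·9.138 = 6.123
Arc 2: start y=0.000, vy=6.123 → t=1.225, apex=1.874, x_land=13.115, impact vy=-6.123
  bounce: vy ← 0.67·6.123 = 4.102
Arc 3: start y=0.000, vy=4.102 → t=0.820, apex=0.841, x_land=17.176, impact vy=-4.102
  bounce: vy ← 0.67·4.102 = 2.749
Arc 4: start y=0.000, vy=2.749 → t=0.550, apex=0.378, x_land=19.897, impact vy=-2.749
  bounce: vy ← 0.67·2.749 = 1.842
Arc 5: start y=0.000, vy=1.842 → t=0.368, apex=0.170, x_land=21.720, impact vy=-1.842
  bounce: vy ← 0.67·1.842 = 1.234
Arc 6: start y=0.000, vy=1.234 → t=0.247, apex=0.076, x_land=22.941, impact vy=-1.234
  bounce: vy ← 0.67·1.234 = 0.827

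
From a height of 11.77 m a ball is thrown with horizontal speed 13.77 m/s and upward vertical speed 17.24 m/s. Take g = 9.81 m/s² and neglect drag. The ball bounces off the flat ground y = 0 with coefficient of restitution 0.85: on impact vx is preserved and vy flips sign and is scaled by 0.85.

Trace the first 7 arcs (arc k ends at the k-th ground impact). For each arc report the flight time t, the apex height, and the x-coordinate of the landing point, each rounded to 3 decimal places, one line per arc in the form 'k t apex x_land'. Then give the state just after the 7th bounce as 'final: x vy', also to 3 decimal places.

1 4.100 26.919 56.458
2 3.983 19.449 111.297
3 3.385 14.052 157.910
4 2.877 10.152 197.531
5 2.446 7.335 231.209
6 2.079 5.300 259.836
7 1.767 3.829 284.168
final: 284.168 7.367

Arc 1: start y=11.770, vy=17.240 → t=4.100, apex=26.919, x_land=56.458, impact vy=-22.981
  bounce: vy ← 0.85·22.981 = 19.534
Arc 2: start y=0.000, vy=19.534 → t=3.983, apex=19.449, x_land=111.297, impact vy=-19.534
  bounce: vy ← 0.85·19.534 = 16.604
Arc 3: start y=0.000, vy=16.604 → t=3.385, apex=14.052, x_land=157.910, impact vy=-16.604
  bounce: vy ← 0.85·16.604 = 14.113
Arc 4: start y=0.000, vy=14.113 → t=2.877, apex=10.152, x_land=197.531, impact vy=-14.113
  bounce: vy ← 0.85·14.113 = 11.996
Arc 5: start y=0.000, vy=11.996 → t=2.446, apex=7.335, x_land=231.209, impact vy=-11.996
  bounce: vy ← 0.85·11.996 = 10.197
Arc 6: start y=0.000, vy=10.197 → t=2.079, apex=5.300, x_land=259.836, impact vy=-10.197
  bounce: vy ← 0.85·10.197 = 8.667
Arc 7: start y=0.000, vy=8.667 → t=1.767, apex=3.829, x_land=284.168, impact vy=-8.667
  bounce: vy ← 0.85·8.667 = 7.367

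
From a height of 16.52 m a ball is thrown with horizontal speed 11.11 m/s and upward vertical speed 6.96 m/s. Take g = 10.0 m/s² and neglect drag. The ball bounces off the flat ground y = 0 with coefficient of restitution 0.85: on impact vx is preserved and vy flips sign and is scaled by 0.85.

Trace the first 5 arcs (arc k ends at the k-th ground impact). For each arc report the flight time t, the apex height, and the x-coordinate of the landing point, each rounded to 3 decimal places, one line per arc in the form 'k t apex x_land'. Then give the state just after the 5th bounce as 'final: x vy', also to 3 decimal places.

Arc 1: start y=16.520, vy=6.960 → t=2.642, apex=18.942, x_land=29.357, impact vy=-19.464
  bounce: vy ← 0.85·19.464 = 16.544
Arc 2: start y=0.000, vy=16.544 → t=3.309, apex=13.686, x_land=66.118, impact vy=-16.544
  bounce: vy ← 0.85·16.544 = 14.063
Arc 3: start y=0.000, vy=14.063 → t=2.813, apex=9.888, x_land=97.365, impact vy=-14.063
  bounce: vy ← 0.85·14.063 = 11.953
Arc 4: start y=0.000, vy=11.953 → t=2.391, apex=7.144, x_land=123.926, impact vy=-11.953
  bounce: vy ← 0.85·11.953 = 10.160
Arc 5: start y=0.000, vy=10.160 → t=2.032, apex=5.162, x_land=146.502, impact vy=-10.160
  bounce: vy ← 0.85·10.160 = 8.636

1 2.642 18.942 29.357
2 3.309 13.686 66.118
3 2.813 9.888 97.365
4 2.391 7.144 123.926
5 2.032 5.162 146.502
final: 146.502 8.636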